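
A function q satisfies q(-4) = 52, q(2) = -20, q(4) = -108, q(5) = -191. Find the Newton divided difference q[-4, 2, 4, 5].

q[-4,2] = (-20 - 52) / (2 - (-4)) = -12
q[2,4] = (-108 - (-20)) / (4 - 2) = -44
q[4,5] = (-191 - (-108)) / (5 - 4) = -83
q[-4,2,4] = (-44 - (-12)) / (4 - (-4)) = -4
q[2,4,5] = (-83 - (-44)) / (5 - 2) = -13
q[-4,2,4,5] = (-13 - (-4)) / (5 - (-4)) = -1

-1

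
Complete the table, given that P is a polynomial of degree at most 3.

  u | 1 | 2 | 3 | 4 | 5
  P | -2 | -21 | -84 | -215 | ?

-438

The 4 known values determine P uniquely (degree ≤ 3).
Evaluate each Lagrange basis at u = 5:
L_0(5) = (3)·(2)·(1)/[(-1)·(-2)·(-3)] = -1
L_1(5) = (4)·(2)·(1)/[(1)·(-1)·(-2)] = 4
L_2(5) = (4)·(3)·(1)/[(2)·(1)·(-1)] = -6
L_3(5) = (4)·(3)·(2)/[(3)·(2)·(1)] = 4
Sum: (-2)·(-1) + (-21)·(4) + (-84)·(-6) + (-215)·(4) = -438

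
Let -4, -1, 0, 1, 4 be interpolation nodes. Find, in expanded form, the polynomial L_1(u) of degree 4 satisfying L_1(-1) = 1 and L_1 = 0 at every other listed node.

L_1(u) = (u + 4)u(u - 1)(u - 4) / [(3)·(-1)·(-2)·(-5)]
       = (u^4 - u^3 - 16u^2 + 16u) / (-30)

L_1(u) = -(1/30)u^4 + (1/30)u^3 + (8/15)u^2 - (8/15)u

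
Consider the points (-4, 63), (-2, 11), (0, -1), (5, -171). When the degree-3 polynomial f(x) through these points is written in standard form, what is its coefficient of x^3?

-1

The leading coefficient equals the top divided difference f[-4,-2,0,5].
f[-4,-2] = (11 - 63) / (-2 - (-4)) = -26
f[-2,0] = (-1 - 11) / (0 - (-2)) = -6
f[0,5] = (-171 - (-1)) / (5 - 0) = -34
f[-4,-2,0] = (-6 - (-26)) / (0 - (-4)) = 5
f[-2,0,5] = (-34 - (-6)) / (5 - (-2)) = -4
f[-4,-2,0,5] = (-4 - 5) / (5 - (-4)) = -1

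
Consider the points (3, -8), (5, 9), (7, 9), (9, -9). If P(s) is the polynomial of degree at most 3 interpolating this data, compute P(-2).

-1893/16

L_0(-2) = (-7)·(-9)·(-11)/[(-2)·(-4)·(-6)] = 231/16
L_1(-2) = (-5)·(-9)·(-11)/[(2)·(-2)·(-4)] = -495/16
L_2(-2) = (-5)·(-7)·(-11)/[(4)·(2)·(-2)] = 385/16
L_3(-2) = (-5)·(-7)·(-9)/[(6)·(4)·(2)] = -105/16
Sum: (-8)·(231/16) + 9·(-495/16) + 9·(385/16) + (-9)·(-105/16) = -1893/16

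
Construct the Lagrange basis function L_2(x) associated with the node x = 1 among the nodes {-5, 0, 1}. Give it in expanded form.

L_2(x) = (1/6)x^2 + (5/6)x

L_2(x) = (x + 5)x / [(6)·(1)]
       = (x^2 + 5x) / (6)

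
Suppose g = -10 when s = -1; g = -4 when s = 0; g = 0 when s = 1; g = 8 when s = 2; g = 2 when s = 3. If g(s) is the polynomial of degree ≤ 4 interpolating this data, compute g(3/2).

Evaluate each Lagrange basis at s = 3/2:
L_0(3/2) = (3/2)·(1/2)·(-1/2)·(-3/2)/[(-1)·(-2)·(-3)·(-4)] = 3/128
L_1(3/2) = (5/2)·(1/2)·(-1/2)·(-3/2)/[(1)·(-1)·(-2)·(-3)] = -5/32
L_2(3/2) = (5/2)·(3/2)·(-1/2)·(-3/2)/[(2)·(1)·(-1)·(-2)] = 45/64
L_3(3/2) = (5/2)·(3/2)·(1/2)·(-3/2)/[(3)·(2)·(1)·(-1)] = 15/32
L_4(3/2) = (5/2)·(3/2)·(1/2)·(-1/2)/[(4)·(3)·(2)·(1)] = -5/128
Sum: (-10)·(3/128) + (-4)·(-5/32) + 0 + 8·(15/32) + 2·(-5/128) = 65/16

65/16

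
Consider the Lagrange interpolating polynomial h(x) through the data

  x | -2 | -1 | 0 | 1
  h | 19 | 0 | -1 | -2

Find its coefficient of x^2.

0

Build the Lagrange basis polynomials:
L_0(x) = (x + 1)x(x - 1) / [-6] = -(1/6)x^3 + (1/6)x
L_1(x) = (x + 2)x(x - 1) / [2] = (1/2)x^3 + (1/2)x^2 - x
L_2(x) = (x + 2)(x + 1)(x - 1) / [-2] = -(1/2)x^3 - x^2 + (1/2)x + 1
L_3(x) = (x + 2)(x + 1)x / [6] = (1/6)x^3 + (1/2)x^2 + (1/3)x
h(x) = 19·L_0 + 0·L_1 + (-1)·L_2 + (-2)·L_3
Only the coefficient of x^2 is needed; take it from each L_i and combine:
19·(0) + 0·(1/2) + (-1)·(-1) + (-2)·(1/2) = 0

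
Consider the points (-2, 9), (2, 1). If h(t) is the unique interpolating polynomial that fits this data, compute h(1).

3

Evaluate each Lagrange basis at t = 1:
L_0(1) = (-1)/[(-4)] = 1/4
L_1(1) = (3)/[(4)] = 3/4
Sum: 9·(1/4) + 1·(3/4) = 3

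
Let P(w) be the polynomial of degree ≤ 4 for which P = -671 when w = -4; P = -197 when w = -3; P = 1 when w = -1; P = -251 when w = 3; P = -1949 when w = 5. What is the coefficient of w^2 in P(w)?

2

Build the Lagrange basis polynomials:
L_0(w) = (w + 3)(w + 1)(w - 3)(w - 5) / [189] = (1/189)w^4 - (4/189)w^3 - (2/27)w^2 + (4/21)w + 5/21
L_1(w) = (w + 4)(w + 1)(w - 3)(w - 5) / [-96] = -(1/96)w^4 + (1/32)w^3 + (7/32)w^2 - (43/96)w - 5/8
L_2(w) = (w + 4)(w + 3)(w - 3)(w - 5) / [144] = (1/144)w^4 - (1/144)w^3 - (29/144)w^2 + (1/16)w + 5/4
L_3(w) = (w + 4)(w + 3)(w + 1)(w - 5) / [-336] = -(1/336)w^4 - (1/112)w^3 + (1/16)w^2 + (83/336)w + 5/28
L_4(w) = (w + 4)(w + 3)(w + 1)(w - 3) / [864] = (1/864)w^4 + (5/864)w^3 - (5/864)w^2 - (5/96)w - 1/24
P(w) = (-671)·L_0 + (-197)·L_1 + 1·L_2 + (-251)·L_3 + (-1949)·L_4
Only the coefficient of w^2 is needed; take it from each L_i and combine:
(-671)·(-2/27) + (-197)·(7/32) + 1·(-29/144) + (-251)·(1/16) + (-1949)·(-5/864) = 2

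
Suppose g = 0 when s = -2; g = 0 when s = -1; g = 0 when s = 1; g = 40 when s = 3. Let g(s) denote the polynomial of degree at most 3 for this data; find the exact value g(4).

90

Using Newton's divided-difference form:
g[-2,-1] = (0 - 0) / (-1 - (-2)) = 0
g[-1,1] = (0 - 0) / (1 - (-1)) = 0
g[1,3] = (40 - 0) / (3 - 1) = 20
g[-2,-1,1] = (0 - 0) / (1 - (-2)) = 0
g[-1,1,3] = (20 - 0) / (3 - (-1)) = 5
g[-2,-1,1,3] = (5 - 0) / (3 - (-2)) = 1
g(4) = 0 + 0·(6) + 0·(6)·(5) + 1·(6)·(5)·(3) = 90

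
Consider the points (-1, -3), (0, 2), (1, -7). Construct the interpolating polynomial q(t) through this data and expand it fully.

q(t) = -7t^2 - 2t + 2

Build the Lagrange basis polynomials:
L_0(t) = t(t - 1) / [2] = (1/2)t^2 - (1/2)t
L_1(t) = (t + 1)(t - 1) / [-1] = -t^2 + 1
L_2(t) = (t + 1)t / [2] = (1/2)t^2 + (1/2)t
q(t) = (-3)·L_0 + 2·L_1 + (-7)·L_2
  (-3)·L_0(t) = -(3/2)t^2 + (3/2)t
  2·L_1(t) = -2t^2 + 2
  (-7)·L_2(t) = -(7/2)t^2 - (7/2)t
Adding term by term: -7t^2 - 2t + 2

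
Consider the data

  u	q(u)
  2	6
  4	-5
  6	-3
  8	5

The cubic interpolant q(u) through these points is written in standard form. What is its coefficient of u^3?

L_0(u) = (u - 4)(u - 6)(u - 8) / [-48] = -(1/48)u^3 + (3/8)u^2 - (13/6)u + 4
L_1(u) = (u - 2)(u - 6)(u - 8) / [16] = (1/16)u^3 - u^2 + (19/4)u - 6
L_2(u) = (u - 2)(u - 4)(u - 8) / [-16] = -(1/16)u^3 + (7/8)u^2 - (7/2)u + 4
L_3(u) = (u - 2)(u - 4)(u - 6) / [48] = (1/48)u^3 - (1/4)u^2 + (11/12)u - 1
q(u) = 6·L_0 + (-5)·L_1 + (-3)·L_2 + 5·L_3
Only the coefficient of u^3 is needed; take it from each L_i and combine:
6·(-1/48) + (-5)·(1/16) + (-3)·(-1/16) + 5·(1/48) = -7/48

-7/48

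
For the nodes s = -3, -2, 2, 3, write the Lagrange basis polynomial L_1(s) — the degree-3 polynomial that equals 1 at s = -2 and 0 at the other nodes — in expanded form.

L_1(s) = (s + 3)(s - 2)(s - 3) / [(1)·(-4)·(-5)]
       = (s^3 - 2s^2 - 9s + 18) / (20)

L_1(s) = (1/20)s^3 - (1/10)s^2 - (9/20)s + 9/10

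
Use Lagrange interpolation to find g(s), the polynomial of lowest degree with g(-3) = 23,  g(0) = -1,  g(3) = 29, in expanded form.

Build the Lagrange basis polynomials:
L_0(s) = s(s - 3) / [18] = (1/18)s^2 - (1/6)s
L_1(s) = (s + 3)(s - 3) / [-9] = -(1/9)s^2 + 1
L_2(s) = (s + 3)s / [18] = (1/18)s^2 + (1/6)s
g(s) = 23·L_0 + (-1)·L_1 + 29·L_2
  23·L_0(s) = (23/18)s^2 - (23/6)s
  (-1)·L_1(s) = (1/9)s^2 - 1
  29·L_2(s) = (29/18)s^2 + (29/6)s
Adding term by term: 3s^2 + s - 1

g(s) = 3s^2 + s - 1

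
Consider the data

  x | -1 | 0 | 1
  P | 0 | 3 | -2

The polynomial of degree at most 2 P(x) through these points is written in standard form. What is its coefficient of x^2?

-4

L_0(x) = x(x - 1) / [2] = (1/2)x^2 - (1/2)x
L_1(x) = (x + 1)(x - 1) / [-1] = -x^2 + 1
L_2(x) = (x + 1)x / [2] = (1/2)x^2 + (1/2)x
P(x) = 0·L_0 + 3·L_1 + (-2)·L_2
Only the coefficient of x^2 is needed; take it from each L_i and combine:
0·(1/2) + 3·(-1) + (-2)·(1/2) = -4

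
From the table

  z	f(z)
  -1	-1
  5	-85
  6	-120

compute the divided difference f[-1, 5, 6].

-3

f[-1,5] = (-85 - (-1)) / (5 - (-1)) = -14
f[5,6] = (-120 - (-85)) / (6 - 5) = -35
f[-1,5,6] = (-35 - (-14)) / (6 - (-1)) = -3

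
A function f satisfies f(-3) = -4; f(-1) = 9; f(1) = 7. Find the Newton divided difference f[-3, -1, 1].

-15/8

f[-3,-1] = (9 - (-4)) / (-1 - (-3)) = 13/2
f[-1,1] = (7 - 9) / (1 - (-1)) = -1
f[-3,-1,1] = (-1 - 13/2) / (1 - (-3)) = -15/8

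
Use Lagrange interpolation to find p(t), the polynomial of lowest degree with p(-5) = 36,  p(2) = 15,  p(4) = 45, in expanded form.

p(t) = 2t^2 + 3t + 1

L_0(t) = (t - 2)(t - 4) / [63] = (1/63)t^2 - (2/21)t + 8/63
L_1(t) = (t + 5)(t - 4) / [-14] = -(1/14)t^2 - (1/14)t + 10/7
L_2(t) = (t + 5)(t - 2) / [18] = (1/18)t^2 + (1/6)t - 5/9
p(t) = 36·L_0 + 15·L_1 + 45·L_2
  36·L_0(t) = (4/7)t^2 - (24/7)t + 32/7
  15·L_1(t) = -(15/14)t^2 - (15/14)t + 150/7
  45·L_2(t) = (5/2)t^2 + (15/2)t - 25
Adding term by term: 2t^2 + 3t + 1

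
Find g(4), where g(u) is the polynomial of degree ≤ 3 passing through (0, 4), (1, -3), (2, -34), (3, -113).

-264

Using Newton's divided-difference form:
g[0,1] = (-3 - 4) / (1 - 0) = -7
g[1,2] = (-34 - (-3)) / (2 - 1) = -31
g[2,3] = (-113 - (-34)) / (3 - 2) = -79
g[0,1,2] = (-31 - (-7)) / (2 - 0) = -12
g[1,2,3] = (-79 - (-31)) / (3 - 1) = -24
g[0,1,2,3] = (-24 - (-12)) / (3 - 0) = -4
g(4) = 4 + (-7)·(4) + (-12)·(4)·(3) + (-4)·(4)·(3)·(2) = -264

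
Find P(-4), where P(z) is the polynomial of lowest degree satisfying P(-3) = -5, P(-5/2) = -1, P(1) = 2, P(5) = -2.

-3835/224

Evaluate each Lagrange basis at z = -4:
L_0(-4) = (-3/2)·(-5)·(-9)/[(-1/2)·(-4)·(-8)] = 135/32
L_1(-4) = (-1)·(-5)·(-9)/[(1/2)·(-7/2)·(-15/2)] = -24/7
L_2(-4) = (-1)·(-3/2)·(-9)/[(4)·(7/2)·(-4)] = 27/112
L_3(-4) = (-1)·(-3/2)·(-5)/[(8)·(15/2)·(4)] = -1/32
Sum: (-5)·(135/32) + (-1)·(-24/7) + 2·(27/112) + (-2)·(-1/32) = -3835/224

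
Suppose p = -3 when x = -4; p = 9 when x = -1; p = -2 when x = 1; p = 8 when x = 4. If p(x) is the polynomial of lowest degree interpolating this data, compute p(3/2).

-763/192

L_0(3/2) = (5/2)·(1/2)·(-5/2)/[(-3)·(-5)·(-8)] = 5/192
L_1(3/2) = (11/2)·(1/2)·(-5/2)/[(3)·(-2)·(-5)] = -11/48
L_2(3/2) = (11/2)·(5/2)·(-5/2)/[(5)·(2)·(-3)] = 55/48
L_3(3/2) = (11/2)·(5/2)·(1/2)/[(8)·(5)·(3)] = 11/192
Sum: (-3)·(5/192) + 9·(-11/48) + (-2)·(55/48) + 8·(11/192) = -763/192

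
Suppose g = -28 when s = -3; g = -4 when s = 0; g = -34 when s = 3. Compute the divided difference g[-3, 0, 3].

g[-3,0] = (-4 - (-28)) / (0 - (-3)) = 8
g[0,3] = (-34 - (-4)) / (3 - 0) = -10
g[-3,0,3] = (-10 - 8) / (3 - (-3)) = -3

-3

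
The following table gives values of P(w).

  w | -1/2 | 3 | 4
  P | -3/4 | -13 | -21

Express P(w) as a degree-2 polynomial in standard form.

P(w) = -w^2 - w - 1

Build the Lagrange basis polynomials:
L_0(w) = (w - 3)(w - 4) / [63/4] = (4/63)w^2 - (4/9)w + 16/21
L_1(w) = (w + 1/2)(w - 4) / [-7/2] = -(2/7)w^2 + w + 4/7
L_2(w) = (w + 1/2)(w - 3) / [9/2] = (2/9)w^2 - (5/9)w - 1/3
P(w) = (-3/4)·L_0 + (-13)·L_1 + (-21)·L_2
  (-3/4)·L_0(w) = -(1/21)w^2 + (1/3)w - 4/7
  (-13)·L_1(w) = (26/7)w^2 - 13w - 52/7
  (-21)·L_2(w) = -(14/3)w^2 + (35/3)w + 7
Adding term by term: -w^2 - w - 1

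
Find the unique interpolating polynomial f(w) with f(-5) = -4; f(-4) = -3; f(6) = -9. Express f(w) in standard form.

f(w) = -(8/55)w^2 - (17/55)w - 21/11

Build the Lagrange basis polynomials:
L_0(w) = (w + 4)(w - 6) / [11] = (1/11)w^2 - (2/11)w - 24/11
L_1(w) = (w + 5)(w - 6) / [-10] = -(1/10)w^2 + (1/10)w + 3
L_2(w) = (w + 5)(w + 4) / [110] = (1/110)w^2 + (9/110)w + 2/11
f(w) = (-4)·L_0 + (-3)·L_1 + (-9)·L_2
  (-4)·L_0(w) = -(4/11)w^2 + (8/11)w + 96/11
  (-3)·L_1(w) = (3/10)w^2 - (3/10)w - 9
  (-9)·L_2(w) = -(9/110)w^2 - (81/110)w - 18/11
Adding term by term: -(8/55)w^2 - (17/55)w - 21/11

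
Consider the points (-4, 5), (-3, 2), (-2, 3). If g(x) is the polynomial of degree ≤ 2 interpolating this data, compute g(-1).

Evaluate each Lagrange basis at x = -1:
L_0(-1) = (2)·(1)/[(-1)·(-2)] = 1
L_1(-1) = (3)·(1)/[(1)·(-1)] = -3
L_2(-1) = (3)·(2)/[(2)·(1)] = 3
Sum: 5·(1) + 2·(-3) + 3·(3) = 8

8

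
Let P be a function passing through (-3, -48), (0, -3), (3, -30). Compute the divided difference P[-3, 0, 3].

-4

P[-3,0] = (-3 - (-48)) / (0 - (-3)) = 15
P[0,3] = (-30 - (-3)) / (3 - 0) = -9
P[-3,0,3] = (-9 - 15) / (3 - (-3)) = -4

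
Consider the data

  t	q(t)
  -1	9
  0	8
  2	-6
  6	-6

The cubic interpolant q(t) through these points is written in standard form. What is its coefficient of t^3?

The leading coefficient equals the top divided difference q[-1,0,2,6].
q[-1,0] = (8 - 9) / (0 - (-1)) = -1
q[0,2] = (-6 - 8) / (2 - 0) = -7
q[2,6] = (-6 - (-6)) / (6 - 2) = 0
q[-1,0,2] = (-7 - (-1)) / (2 - (-1)) = -2
q[0,2,6] = (0 - (-7)) / (6 - 0) = 7/6
q[-1,0,2,6] = (7/6 - (-2)) / (6 - (-1)) = 19/42

19/42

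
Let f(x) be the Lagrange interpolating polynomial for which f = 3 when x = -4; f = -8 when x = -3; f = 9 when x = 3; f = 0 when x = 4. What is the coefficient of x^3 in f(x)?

Build the Lagrange basis polynomials:
L_0(x) = (x + 3)(x - 3)(x - 4) / [-56] = -(1/56)x^3 + (1/14)x^2 + (9/56)x - 9/14
L_1(x) = (x + 4)(x - 3)(x - 4) / [42] = (1/42)x^3 - (1/14)x^2 - (8/21)x + 8/7
L_2(x) = (x + 4)(x + 3)(x - 4) / [-42] = -(1/42)x^3 - (1/14)x^2 + (8/21)x + 8/7
L_3(x) = (x + 4)(x + 3)(x - 3) / [56] = (1/56)x^3 + (1/14)x^2 - (9/56)x - 9/14
f(x) = 3·L_0 + (-8)·L_1 + 9·L_2 + 0·L_3
Only the coefficient of x^3 is needed; take it from each L_i and combine:
3·(-1/56) + (-8)·(1/42) + 9·(-1/42) + 0·(1/56) = -11/24

-11/24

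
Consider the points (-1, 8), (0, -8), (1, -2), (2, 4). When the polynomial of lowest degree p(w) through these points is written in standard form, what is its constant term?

Build the Lagrange basis polynomials:
L_0(w) = w(w - 1)(w - 2) / [-6] = -(1/6)w^3 + (1/2)w^2 - (1/3)w
L_1(w) = (w + 1)(w - 1)(w - 2) / [2] = (1/2)w^3 - w^2 - (1/2)w + 1
L_2(w) = (w + 1)w(w - 2) / [-2] = -(1/2)w^3 + (1/2)w^2 + w
L_3(w) = (w + 1)w(w - 1) / [6] = (1/6)w^3 - (1/6)w
p(w) = 8·L_0 + (-8)·L_1 + (-2)·L_2 + 4·L_3
Only the constant term is needed; take it from each L_i and combine:
8·(0) + (-8)·(1) + (-2)·(0) + 4·(0) = -8

-8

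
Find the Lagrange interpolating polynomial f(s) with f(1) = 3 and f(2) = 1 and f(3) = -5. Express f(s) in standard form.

f(s) = -2s^2 + 4s + 1

L_0(s) = (s - 2)(s - 3) / [2] = (1/2)s^2 - (5/2)s + 3
L_1(s) = (s - 1)(s - 3) / [-1] = -s^2 + 4s - 3
L_2(s) = (s - 1)(s - 2) / [2] = (1/2)s^2 - (3/2)s + 1
f(s) = 3·L_0 + 1·L_1 + (-5)·L_2
  3·L_0(s) = (3/2)s^2 - (15/2)s + 9
  1·L_1(s) = -s^2 + 4s - 3
  (-5)·L_2(s) = -(5/2)s^2 + (15/2)s - 5
Adding term by term: -2s^2 + 4s + 1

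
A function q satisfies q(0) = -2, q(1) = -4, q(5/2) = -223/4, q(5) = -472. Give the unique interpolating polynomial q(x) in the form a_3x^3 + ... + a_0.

q(x) = -4x^3 + x^2 + x - 2

Newton's divided differences:
q[0,1] = (-4 - (-2)) / (1 - 0) = -2
q[1,5/2] = (-223/4 - (-4)) / (5/2 - 1) = -69/2
q[5/2,5] = (-472 - (-223/4)) / (5 - 5/2) = -333/2
q[0,1,5/2] = (-69/2 - (-2)) / (5/2 - 0) = -13
q[1,5/2,5] = (-333/2 - (-69/2)) / (5 - 1) = -33
q[0,1,5/2,5] = (-33 - (-13)) / (5 - 0) = -4
q(x) = -2 + (-2)·x + (-13)·x(x - 1) + (-4)·x(x - 1)(x - 5/2)
Expanding: q(x) = -4x^3 + x^2 + x - 2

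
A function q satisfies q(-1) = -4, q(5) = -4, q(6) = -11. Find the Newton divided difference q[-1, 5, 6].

q[-1,5] = (-4 - (-4)) / (5 - (-1)) = 0
q[5,6] = (-11 - (-4)) / (6 - 5) = -7
q[-1,5,6] = (-7 - 0) / (6 - (-1)) = -1

-1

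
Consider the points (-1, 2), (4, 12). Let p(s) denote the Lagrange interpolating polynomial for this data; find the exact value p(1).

6

Evaluate each Lagrange basis at s = 1:
L_0(1) = (-3)/[(-5)] = 3/5
L_1(1) = (2)/[(5)] = 2/5
Sum: 2·(3/5) + 12·(2/5) = 6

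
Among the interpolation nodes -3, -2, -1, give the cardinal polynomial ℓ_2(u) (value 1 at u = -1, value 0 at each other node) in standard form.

ℓ_2(u) = (u + 3)(u + 2) / [(2)·(1)]
       = (u^2 + 5u + 6) / (2)

ℓ_2(u) = (1/2)u^2 + (5/2)u + 3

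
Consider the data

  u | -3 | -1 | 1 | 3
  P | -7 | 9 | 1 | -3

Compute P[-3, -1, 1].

P[-3,-1] = (9 - (-7)) / (-1 - (-3)) = 8
P[-1,1] = (1 - 9) / (1 - (-1)) = -4
P[-3,-1,1] = (-4 - 8) / (1 - (-3)) = -3

-3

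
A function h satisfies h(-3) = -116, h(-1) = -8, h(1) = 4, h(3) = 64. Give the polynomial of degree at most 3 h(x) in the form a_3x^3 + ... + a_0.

Build the Lagrange basis polynomials:
L_0(x) = (x + 1)(x - 1)(x - 3) / [-48] = -(1/48)x^3 + (1/16)x^2 + (1/48)x - 1/16
L_1(x) = (x + 3)(x - 1)(x - 3) / [16] = (1/16)x^3 - (1/16)x^2 - (9/16)x + 9/16
L_2(x) = (x + 3)(x + 1)(x - 3) / [-16] = -(1/16)x^3 - (1/16)x^2 + (9/16)x + 9/16
L_3(x) = (x + 3)(x + 1)(x - 1) / [48] = (1/48)x^3 + (1/16)x^2 - (1/48)x - 1/16
h(x) = (-116)·L_0 + (-8)·L_1 + 4·L_2 + 64·L_3
  (-116)·L_0(x) = (29/12)x^3 - (29/4)x^2 - (29/12)x + 29/4
  (-8)·L_1(x) = -(1/2)x^3 + (1/2)x^2 + (9/2)x - 9/2
  4·L_2(x) = -(1/4)x^3 - (1/4)x^2 + (9/4)x + 9/4
  64·L_3(x) = (4/3)x^3 + 4x^2 - (4/3)x - 4
Adding term by term: 3x^3 - 3x^2 + 3x + 1

h(x) = 3x^3 - 3x^2 + 3x + 1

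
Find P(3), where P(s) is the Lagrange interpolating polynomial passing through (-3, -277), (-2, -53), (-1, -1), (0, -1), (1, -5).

-193

Evaluate each Lagrange basis at s = 3:
L_0(3) = (5)·(4)·(3)·(2)/[(-1)·(-2)·(-3)·(-4)] = 5
L_1(3) = (6)·(4)·(3)·(2)/[(1)·(-1)·(-2)·(-3)] = -24
L_2(3) = (6)·(5)·(3)·(2)/[(2)·(1)·(-1)·(-2)] = 45
L_3(3) = (6)·(5)·(4)·(2)/[(3)·(2)·(1)·(-1)] = -40
L_4(3) = (6)·(5)·(4)·(3)/[(4)·(3)·(2)·(1)] = 15
Sum: (-277)·(5) + (-53)·(-24) + (-1)·(45) + (-1)·(-40) + (-5)·(15) = -193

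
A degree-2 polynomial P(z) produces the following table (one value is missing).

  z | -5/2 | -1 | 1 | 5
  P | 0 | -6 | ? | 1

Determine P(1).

The 3 known values determine P uniquely (degree ≤ 2).
Evaluate each Lagrange basis at z = 1:
L_0(1) = (2)·(-4)/[(-3/2)·(-15/2)] = -32/45
L_1(1) = (7/2)·(-4)/[(3/2)·(-6)] = 14/9
L_2(1) = (7/2)·(2)/[(15/2)·(6)] = 7/45
Sum: 0 + (-6)·(14/9) + 1·(7/45) = -413/45

-413/45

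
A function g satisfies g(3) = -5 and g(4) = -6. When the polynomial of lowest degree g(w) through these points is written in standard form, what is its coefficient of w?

The leading coefficient equals the top divided difference g[3,4].
g[3,4] = (-6 - (-5)) / (4 - 3) = -1

-1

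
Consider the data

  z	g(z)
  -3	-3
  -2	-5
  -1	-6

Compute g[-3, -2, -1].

1/2

g[-3,-2] = (-5 - (-3)) / (-2 - (-3)) = -2
g[-2,-1] = (-6 - (-5)) / (-1 - (-2)) = -1
g[-3,-2,-1] = (-1 - (-2)) / (-1 - (-3)) = 1/2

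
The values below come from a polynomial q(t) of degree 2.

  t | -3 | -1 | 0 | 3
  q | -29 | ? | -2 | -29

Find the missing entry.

-5

The 3 known values determine q uniquely (degree ≤ 2).
L_0(-1) = (-1)·(-4)/[(-3)·(-6)] = 2/9
L_1(-1) = (2)·(-4)/[(3)·(-3)] = 8/9
L_2(-1) = (2)·(-1)/[(6)·(3)] = -1/9
Sum: (-29)·(2/9) + (-2)·(8/9) + (-29)·(-1/9) = -5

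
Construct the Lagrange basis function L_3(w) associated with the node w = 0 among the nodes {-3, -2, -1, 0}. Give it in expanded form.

L_3(w) = (1/6)w^3 + w^2 + (11/6)w + 1

L_3(w) = (w + 3)(w + 2)(w + 1) / [(3)·(2)·(1)]
       = (w^3 + 6w^2 + 11w + 6) / (6)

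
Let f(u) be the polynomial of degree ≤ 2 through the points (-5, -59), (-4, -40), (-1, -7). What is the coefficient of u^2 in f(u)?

-2

The leading coefficient equals the top divided difference f[-5,-4,-1].
f[-5,-4] = (-40 - (-59)) / (-4 - (-5)) = 19
f[-4,-1] = (-7 - (-40)) / (-1 - (-4)) = 11
f[-5,-4,-1] = (11 - 19) / (-1 - (-5)) = -2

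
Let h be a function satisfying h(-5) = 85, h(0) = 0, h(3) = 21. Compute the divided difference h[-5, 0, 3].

h[-5,0] = (0 - 85) / (0 - (-5)) = -17
h[0,3] = (21 - 0) / (3 - 0) = 7
h[-5,0,3] = (7 - (-17)) / (3 - (-5)) = 3

3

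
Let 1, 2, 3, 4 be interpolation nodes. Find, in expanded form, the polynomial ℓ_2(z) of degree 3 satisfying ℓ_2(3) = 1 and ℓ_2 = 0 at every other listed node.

ℓ_2(z) = -(1/2)z^3 + (7/2)z^2 - 7z + 4

ℓ_2(z) = (z - 1)(z - 2)(z - 4) / [(2)·(1)·(-1)]
       = (z^3 - 7z^2 + 14z - 8) / (-2)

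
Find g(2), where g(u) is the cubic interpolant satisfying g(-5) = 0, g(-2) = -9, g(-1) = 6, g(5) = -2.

L_0(2) = (4)·(3)·(-3)/[(-3)·(-4)·(-10)] = 3/10
L_1(2) = (7)·(3)·(-3)/[(3)·(-1)·(-7)] = -3
L_2(2) = (7)·(4)·(-3)/[(4)·(1)·(-6)] = 7/2
L_3(2) = (7)·(4)·(3)/[(10)·(7)·(6)] = 1/5
Sum: 0 + (-9)·(-3) + 6·(7/2) + (-2)·(1/5) = 238/5

238/5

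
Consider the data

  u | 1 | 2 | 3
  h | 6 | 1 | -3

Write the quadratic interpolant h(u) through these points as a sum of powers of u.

Newton's divided differences:
h[1,2] = (1 - 6) / (2 - 1) = -5
h[2,3] = (-3 - 1) / (3 - 2) = -4
h[1,2,3] = (-4 - (-5)) / (3 - 1) = 1/2
h(u) = 6 + (-5)·(u - 1) + (1/2)·(u - 1)(u - 2)
Expanding: h(u) = (1/2)u^2 - (13/2)u + 12

h(u) = (1/2)u^2 - (13/2)u + 12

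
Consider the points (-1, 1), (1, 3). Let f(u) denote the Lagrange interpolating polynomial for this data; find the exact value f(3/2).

L_0(3/2) = (1/2)/[(-2)] = -1/4
L_1(3/2) = (5/2)/[(2)] = 5/4
Sum: 1·(-1/4) + 3·(5/4) = 7/2

7/2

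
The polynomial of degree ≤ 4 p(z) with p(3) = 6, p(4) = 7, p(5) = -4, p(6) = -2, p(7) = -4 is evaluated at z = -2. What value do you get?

Using Newton's divided-difference form:
p[3,4] = (7 - 6) / (4 - 3) = 1
p[4,5] = (-4 - 7) / (5 - 4) = -11
p[5,6] = (-2 - (-4)) / (6 - 5) = 2
p[6,7] = (-4 - (-2)) / (7 - 6) = -2
p[3,4,5] = (-11 - 1) / (5 - 3) = -6
p[4,5,6] = (2 - (-11)) / (6 - 4) = 13/2
p[5,6,7] = (-2 - 2) / (7 - 5) = -2
p[3,4,5,6] = (13/2 - (-6)) / (6 - 3) = 25/6
p[4,5,6,7] = (-2 - 13/2) / (7 - 4) = -17/6
p[3,4,5,6,7] = (-17/6 - 25/6) / (7 - 3) = -7/4
p(-2) = 6 + 1·(-5) + (-6)·(-5)·(-6) + (25/6)·(-5)·(-6)·(-7) + (-7/4)·(-5)·(-6)·(-7)·(-8) = -3994

-3994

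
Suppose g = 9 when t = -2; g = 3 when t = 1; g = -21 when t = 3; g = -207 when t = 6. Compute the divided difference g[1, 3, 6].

g[1,3] = (-21 - 3) / (3 - 1) = -12
g[3,6] = (-207 - (-21)) / (6 - 3) = -62
g[1,3,6] = (-62 - (-12)) / (6 - 1) = -10

-10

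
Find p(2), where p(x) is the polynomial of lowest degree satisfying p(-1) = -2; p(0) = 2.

Evaluate each Lagrange basis at x = 2:
L_0(2) = (2)/[(-1)] = -2
L_1(2) = (3)/[(1)] = 3
Sum: (-2)·(-2) + 2·(3) = 10

10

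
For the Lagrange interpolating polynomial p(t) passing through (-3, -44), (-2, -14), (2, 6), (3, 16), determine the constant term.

4

Build the Lagrange basis polynomials:
L_0(t) = (t + 2)(t - 2)(t - 3) / [-30] = -(1/30)t^3 + (1/10)t^2 + (2/15)t - 2/5
L_1(t) = (t + 3)(t - 2)(t - 3) / [20] = (1/20)t^3 - (1/10)t^2 - (9/20)t + 9/10
L_2(t) = (t + 3)(t + 2)(t - 3) / [-20] = -(1/20)t^3 - (1/10)t^2 + (9/20)t + 9/10
L_3(t) = (t + 3)(t + 2)(t - 2) / [30] = (1/30)t^3 + (1/10)t^2 - (2/15)t - 2/5
p(t) = (-44)·L_0 + (-14)·L_1 + 6·L_2 + 16·L_3
Only the constant term is needed; take it from each L_i and combine:
(-44)·(-2/5) + (-14)·(9/10) + 6·(9/10) + 16·(-2/5) = 4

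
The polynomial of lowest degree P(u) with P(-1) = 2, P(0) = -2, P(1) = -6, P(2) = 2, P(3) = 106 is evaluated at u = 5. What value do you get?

1298

Using Newton's divided-difference form:
P[-1,0] = (-2 - 2) / (0 - (-1)) = -4
P[0,1] = (-6 - (-2)) / (1 - 0) = -4
P[1,2] = (2 - (-6)) / (2 - 1) = 8
P[2,3] = (106 - 2) / (3 - 2) = 104
P[-1,0,1] = (-4 - (-4)) / (1 - (-1)) = 0
P[0,1,2] = (8 - (-4)) / (2 - 0) = 6
P[1,2,3] = (104 - 8) / (3 - 1) = 48
P[-1,0,1,2] = (6 - 0) / (2 - (-1)) = 2
P[0,1,2,3] = (48 - 6) / (3 - 0) = 14
P[-1,0,1,2,3] = (14 - 2) / (3 - (-1)) = 3
P(5) = 2 + (-4)·(6) + 0·(6)·(5) + 2·(6)·(5)·(4) + 3·(6)·(5)·(4)·(3) = 1298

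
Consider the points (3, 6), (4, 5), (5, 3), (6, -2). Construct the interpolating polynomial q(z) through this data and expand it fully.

q(z) = -(1/3)z^3 + (7/2)z^2 - (79/6)z + 23

Newton's divided differences:
q[3,4] = (5 - 6) / (4 - 3) = -1
q[4,5] = (3 - 5) / (5 - 4) = -2
q[5,6] = (-2 - 3) / (6 - 5) = -5
q[3,4,5] = (-2 - (-1)) / (5 - 3) = -1/2
q[4,5,6] = (-5 - (-2)) / (6 - 4) = -3/2
q[3,4,5,6] = (-3/2 - (-1/2)) / (6 - 3) = -1/3
q(z) = 6 + (-1)·(z - 3) + (-1/2)·(z - 3)(z - 4) + (-1/3)·(z - 3)(z - 4)(z - 5)
Expanding: q(z) = -(1/3)z^3 + (7/2)z^2 - (79/6)z + 23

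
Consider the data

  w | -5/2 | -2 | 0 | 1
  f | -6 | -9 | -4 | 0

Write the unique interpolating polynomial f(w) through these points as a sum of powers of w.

f(w) = -(29/35)w^3 - (23/70)w^2 + (361/70)w - 4

Build the Lagrange basis polynomials:
L_0(w) = (w + 2)w(w - 1) / [-35/8] = -(8/35)w^3 - (8/35)w^2 + (16/35)w
L_1(w) = (w + 5/2)w(w - 1) / [3] = (1/3)w^3 + (1/2)w^2 - (5/6)w
L_2(w) = (w + 5/2)(w + 2)(w - 1) / [-5] = -(1/5)w^3 - (7/10)w^2 - (1/10)w + 1
L_3(w) = (w + 5/2)(w + 2)w / [21/2] = (2/21)w^3 + (3/7)w^2 + (10/21)w
f(w) = (-6)·L_0 + (-9)·L_1 + (-4)·L_2 + 0·L_3
  (-6)·L_0(w) = (48/35)w^3 + (48/35)w^2 - (96/35)w
  (-9)·L_1(w) = -3w^3 - (9/2)w^2 + (15/2)w
  (-4)·L_2(w) = (4/5)w^3 + (14/5)w^2 + (2/5)w - 4
  0·L_3(w) = 0
Adding term by term: -(29/35)w^3 - (23/70)w^2 + (361/70)w - 4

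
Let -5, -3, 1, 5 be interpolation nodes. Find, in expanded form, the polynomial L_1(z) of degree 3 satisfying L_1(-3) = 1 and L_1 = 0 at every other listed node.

L_1(z) = (1/64)z^3 - (1/64)z^2 - (25/64)z + 25/64

L_1(z) = (z + 5)(z - 1)(z - 5) / [(2)·(-4)·(-8)]
       = (z^3 - z^2 - 25z + 25) / (64)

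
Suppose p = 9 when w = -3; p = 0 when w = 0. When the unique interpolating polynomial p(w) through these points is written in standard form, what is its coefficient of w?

The leading coefficient equals the top divided difference p[-3,0].
p[-3,0] = (0 - 9) / (0 - (-3)) = -3

-3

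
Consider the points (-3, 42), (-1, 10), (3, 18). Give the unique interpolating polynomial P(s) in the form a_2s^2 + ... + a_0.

P(s) = 3s^2 - 4s + 3

L_0(s) = (s + 1)(s - 3) / [12] = (1/12)s^2 - (1/6)s - 1/4
L_1(s) = (s + 3)(s - 3) / [-8] = -(1/8)s^2 + 9/8
L_2(s) = (s + 3)(s + 1) / [24] = (1/24)s^2 + (1/6)s + 1/8
P(s) = 42·L_0 + 10·L_1 + 18·L_2
  42·L_0(s) = (7/2)s^2 - 7s - 21/2
  10·L_1(s) = -(5/4)s^2 + 45/4
  18·L_2(s) = (3/4)s^2 + 3s + 9/4
Adding term by term: 3s^2 - 4s + 3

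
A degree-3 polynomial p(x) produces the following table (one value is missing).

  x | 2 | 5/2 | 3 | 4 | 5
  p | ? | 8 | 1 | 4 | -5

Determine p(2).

The 4 known values determine p uniquely (degree ≤ 3).
Evaluate each Lagrange basis at x = 2:
L_0(2) = (-1)·(-2)·(-3)/[(-1/2)·(-3/2)·(-5/2)] = 16/5
L_1(2) = (-1/2)·(-2)·(-3)/[(1/2)·(-1)·(-2)] = -3
L_2(2) = (-1/2)·(-1)·(-3)/[(3/2)·(1)·(-1)] = 1
L_3(2) = (-1/2)·(-1)·(-2)/[(5/2)·(2)·(1)] = -1/5
Sum: 8·(16/5) + 1·(-3) + 4·(1) + (-5)·(-1/5) = 138/5

138/5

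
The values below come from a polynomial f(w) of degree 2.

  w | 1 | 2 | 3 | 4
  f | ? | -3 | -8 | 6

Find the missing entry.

21

The 3 known values determine f uniquely (degree ≤ 2).
Evaluate each Lagrange basis at w = 1:
L_0(1) = (-2)·(-3)/[(-1)·(-2)] = 3
L_1(1) = (-1)·(-3)/[(1)·(-1)] = -3
L_2(1) = (-1)·(-2)/[(2)·(1)] = 1
Sum: (-3)·(3) + (-8)·(-3) + 6·(1) = 21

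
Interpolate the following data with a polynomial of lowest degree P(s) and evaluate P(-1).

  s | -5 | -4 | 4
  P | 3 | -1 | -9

Evaluate each Lagrange basis at s = -1:
L_0(-1) = (3)·(-5)/[(-1)·(-9)] = -5/3
L_1(-1) = (4)·(-5)/[(1)·(-8)] = 5/2
L_2(-1) = (4)·(3)/[(9)·(8)] = 1/6
Sum: 3·(-5/3) + (-1)·(5/2) + (-9)·(1/6) = -9

-9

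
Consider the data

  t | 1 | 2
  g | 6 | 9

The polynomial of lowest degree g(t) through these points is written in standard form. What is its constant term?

Build the Lagrange basis polynomials:
L_0(t) = (t - 2) / [-1] = -t + 2
L_1(t) = (t - 1) / [1] = t - 1
g(t) = 6·L_0 + 9·L_1
Only the constant term is needed; take it from each L_i and combine:
6·(2) + 9·(-1) = 3

3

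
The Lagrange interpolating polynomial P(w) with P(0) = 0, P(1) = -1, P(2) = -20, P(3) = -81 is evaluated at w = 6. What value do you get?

Evaluate each Lagrange basis at w = 6:
L_0(6) = (5)·(4)·(3)/[(-1)·(-2)·(-3)] = -10
L_1(6) = (6)·(4)·(3)/[(1)·(-1)·(-2)] = 36
L_2(6) = (6)·(5)·(3)/[(2)·(1)·(-1)] = -45
L_3(6) = (6)·(5)·(4)/[(3)·(2)·(1)] = 20
Sum: 0 + (-1)·(36) + (-20)·(-45) + (-81)·(20) = -756

-756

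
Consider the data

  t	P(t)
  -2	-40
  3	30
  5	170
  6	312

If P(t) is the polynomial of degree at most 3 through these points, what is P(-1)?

-10

Evaluate each Lagrange basis at t = -1:
L_0(-1) = (-4)·(-6)·(-7)/[(-5)·(-7)·(-8)] = 3/5
L_1(-1) = (1)·(-6)·(-7)/[(5)·(-2)·(-3)] = 7/5
L_2(-1) = (1)·(-4)·(-7)/[(7)·(2)·(-1)] = -2
L_3(-1) = (1)·(-4)·(-6)/[(8)·(3)·(1)] = 1
Sum: (-40)·(3/5) + 30·(7/5) + 170·(-2) + 312·(1) = -10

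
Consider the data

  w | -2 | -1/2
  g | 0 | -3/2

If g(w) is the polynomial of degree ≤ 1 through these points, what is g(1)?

L_0(1) = (3/2)/[(-3/2)] = -1
L_1(1) = (3)/[(3/2)] = 2
Sum: 0 + (-3/2)·(2) = -3

-3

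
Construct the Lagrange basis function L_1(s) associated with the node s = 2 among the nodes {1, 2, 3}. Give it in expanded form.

L_1(s) = (s - 1)(s - 3) / [(1)·(-1)]
       = (s^2 - 4s + 3) / (-1)

L_1(s) = -s^2 + 4s - 3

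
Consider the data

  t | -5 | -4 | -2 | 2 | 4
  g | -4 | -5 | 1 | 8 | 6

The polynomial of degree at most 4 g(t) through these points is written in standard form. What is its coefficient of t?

15/8

L_0(t) = (t + 4)(t + 2)(t - 2)(t - 4) / [189] = (1/189)t^4 - (20/189)t^2 + 64/189
L_1(t) = (t + 5)(t + 2)(t - 2)(t - 4) / [-96] = -(1/96)t^4 - (1/96)t^3 + (1/4)t^2 + (1/24)t - 5/6
L_2(t) = (t + 5)(t + 4)(t - 2)(t - 4) / [144] = (1/144)t^4 + (1/48)t^3 - (13/72)t^2 - (1/3)t + 10/9
L_3(t) = (t + 5)(t + 4)(t + 2)(t - 4) / [-336] = -(1/336)t^4 - (1/48)t^3 + (1/56)t^2 + (1/3)t + 10/21
L_4(t) = (t + 5)(t + 4)(t + 2)(t - 2) / [864] = (1/864)t^4 + (1/96)t^3 + (1/54)t^2 - (1/24)t - 5/54
g(t) = (-4)·L_0 + (-5)·L_1 + 1·L_2 + 8·L_3 + 6·L_4
Only the coefficient of t is needed; take it from each L_i and combine:
(-4)·(0) + (-5)·(1/24) + 1·(-1/3) + 8·(1/3) + 6·(-1/24) = 15/8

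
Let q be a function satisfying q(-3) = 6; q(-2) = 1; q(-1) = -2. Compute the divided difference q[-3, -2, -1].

q[-3,-2] = (1 - 6) / (-2 - (-3)) = -5
q[-2,-1] = (-2 - 1) / (-1 - (-2)) = -3
q[-3,-2,-1] = (-3 - (-5)) / (-1 - (-3)) = 1

1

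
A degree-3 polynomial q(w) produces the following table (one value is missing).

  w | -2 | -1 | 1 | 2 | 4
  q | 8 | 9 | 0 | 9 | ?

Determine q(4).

The 4 known values determine q uniquely (degree ≤ 3).
L_0(4) = (5)·(3)·(2)/[(-1)·(-3)·(-4)] = -5/2
L_1(4) = (6)·(3)·(2)/[(1)·(-2)·(-3)] = 6
L_2(4) = (6)·(5)·(2)/[(3)·(2)·(-1)] = -10
L_3(4) = (6)·(5)·(3)/[(4)·(3)·(1)] = 15/2
Sum: 8·(-5/2) + 9·(6) + 0 + 9·(15/2) = 203/2

203/2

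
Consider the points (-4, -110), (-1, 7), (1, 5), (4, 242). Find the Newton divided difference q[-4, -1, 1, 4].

q[-4,-1] = (7 - (-110)) / (-1 - (-4)) = 39
q[-1,1] = (5 - 7) / (1 - (-1)) = -1
q[1,4] = (242 - 5) / (4 - 1) = 79
q[-4,-1,1] = (-1 - 39) / (1 - (-4)) = -8
q[-1,1,4] = (79 - (-1)) / (4 - (-1)) = 16
q[-4,-1,1,4] = (16 - (-8)) / (4 - (-4)) = 3

3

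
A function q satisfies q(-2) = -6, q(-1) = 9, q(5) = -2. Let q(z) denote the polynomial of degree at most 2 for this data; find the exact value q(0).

403/21

Using Newton's divided-difference form:
q[-2,-1] = (9 - (-6)) / (-1 - (-2)) = 15
q[-1,5] = (-2 - 9) / (5 - (-1)) = -11/6
q[-2,-1,5] = (-11/6 - 15) / (5 - (-2)) = -101/42
q(0) = -6 + 15·(2) + (-101/42)·(2)·(1) = 403/21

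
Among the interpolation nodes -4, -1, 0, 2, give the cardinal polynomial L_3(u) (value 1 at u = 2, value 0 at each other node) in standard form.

L_3(u) = (u + 4)(u + 1)u / [(6)·(3)·(2)]
       = (u^3 + 5u^2 + 4u) / (36)

L_3(u) = (1/36)u^3 + (5/36)u^2 + (1/9)u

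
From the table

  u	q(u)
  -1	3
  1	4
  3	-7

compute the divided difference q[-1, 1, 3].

-3/2

q[-1,1] = (4 - 3) / (1 - (-1)) = 1/2
q[1,3] = (-7 - 4) / (3 - 1) = -11/2
q[-1,1,3] = (-11/2 - 1/2) / (3 - (-1)) = -3/2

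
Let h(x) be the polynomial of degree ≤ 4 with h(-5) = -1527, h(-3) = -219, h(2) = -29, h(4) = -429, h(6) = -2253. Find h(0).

3

Evaluate each Lagrange basis at x = 0:
L_0(0) = (3)·(-2)·(-4)·(-6)/[(-2)·(-7)·(-9)·(-11)] = -8/77
L_1(0) = (5)·(-2)·(-4)·(-6)/[(2)·(-5)·(-7)·(-9)] = 8/21
L_2(0) = (5)·(3)·(-4)·(-6)/[(7)·(5)·(-2)·(-4)] = 9/7
L_3(0) = (5)·(3)·(-2)·(-6)/[(9)·(7)·(2)·(-2)] = -5/7
L_4(0) = (5)·(3)·(-2)·(-4)/[(11)·(9)·(4)·(2)] = 5/33
Sum: (-1527)·(-8/77) + (-219)·(8/21) + (-29)·(9/7) + (-429)·(-5/7) + (-2253)·(5/33) = 3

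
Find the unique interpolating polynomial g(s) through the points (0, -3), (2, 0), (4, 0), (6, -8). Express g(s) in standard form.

g(s) = -(5/48)s^3 + (1/4)s^2 + (17/12)s - 3

L_0(s) = (s - 2)(s - 4)(s - 6) / [-48] = -(1/48)s^3 + (1/4)s^2 - (11/12)s + 1
L_1(s) = s(s - 4)(s - 6) / [16] = (1/16)s^3 - (5/8)s^2 + (3/2)s
L_2(s) = s(s - 2)(s - 6) / [-16] = -(1/16)s^3 + (1/2)s^2 - (3/4)s
L_3(s) = s(s - 2)(s - 4) / [48] = (1/48)s^3 - (1/8)s^2 + (1/6)s
g(s) = (-3)·L_0 + 0·L_1 + 0·L_2 + (-8)·L_3
  (-3)·L_0(s) = (1/16)s^3 - (3/4)s^2 + (11/4)s - 3
  0·L_1(s) = 0
  0·L_2(s) = 0
  (-8)·L_3(s) = -(1/6)s^3 + s^2 - (4/3)s
Adding term by term: -(5/48)s^3 + (1/4)s^2 + (17/12)s - 3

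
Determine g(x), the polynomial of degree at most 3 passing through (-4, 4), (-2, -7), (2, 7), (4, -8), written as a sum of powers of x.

g(x) = -(5/12)x^3 - (1/6)x^2 + (31/6)x + 2/3

Build the Lagrange basis polynomials:
L_0(x) = (x + 2)(x - 2)(x - 4) / [-96] = -(1/96)x^3 + (1/24)x^2 + (1/24)x - 1/6
L_1(x) = (x + 4)(x - 2)(x - 4) / [48] = (1/48)x^3 - (1/24)x^2 - (1/3)x + 2/3
L_2(x) = (x + 4)(x + 2)(x - 4) / [-48] = -(1/48)x^3 - (1/24)x^2 + (1/3)x + 2/3
L_3(x) = (x + 4)(x + 2)(x - 2) / [96] = (1/96)x^3 + (1/24)x^2 - (1/24)x - 1/6
g(x) = 4·L_0 + (-7)·L_1 + 7·L_2 + (-8)·L_3
  4·L_0(x) = -(1/24)x^3 + (1/6)x^2 + (1/6)x - 2/3
  (-7)·L_1(x) = -(7/48)x^3 + (7/24)x^2 + (7/3)x - 14/3
  7·L_2(x) = -(7/48)x^3 - (7/24)x^2 + (7/3)x + 14/3
  (-8)·L_3(x) = -(1/12)x^3 - (1/3)x^2 + (1/3)x + 4/3
Adding term by term: -(5/12)x^3 - (1/6)x^2 + (31/6)x + 2/3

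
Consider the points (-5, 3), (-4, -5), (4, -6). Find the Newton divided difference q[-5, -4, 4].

7/8

q[-5,-4] = (-5 - 3) / (-4 - (-5)) = -8
q[-4,4] = (-6 - (-5)) / (4 - (-4)) = -1/8
q[-5,-4,4] = (-1/8 - (-8)) / (4 - (-5)) = 7/8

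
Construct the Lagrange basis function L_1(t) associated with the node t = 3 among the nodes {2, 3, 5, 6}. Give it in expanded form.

L_1(t) = (1/6)t^3 - (13/6)t^2 + (26/3)t - 10

L_1(t) = (t - 2)(t - 5)(t - 6) / [(1)·(-2)·(-3)]
       = (t^3 - 13t^2 + 52t - 60) / (6)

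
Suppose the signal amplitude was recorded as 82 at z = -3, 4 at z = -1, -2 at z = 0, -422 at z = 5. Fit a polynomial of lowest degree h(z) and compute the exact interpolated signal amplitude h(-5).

368

Using Newton's divided-difference form:
h[-3,-1] = (4 - 82) / (-1 - (-3)) = -39
h[-1,0] = (-2 - 4) / (0 - (-1)) = -6
h[0,5] = (-422 - (-2)) / (5 - 0) = -84
h[-3,-1,0] = (-6 - (-39)) / (0 - (-3)) = 11
h[-1,0,5] = (-84 - (-6)) / (5 - (-1)) = -13
h[-3,-1,0,5] = (-13 - 11) / (5 - (-3)) = -3
h(-5) = 82 + (-39)·(-2) + 11·(-2)·(-4) + (-3)·(-2)·(-4)·(-5) = 368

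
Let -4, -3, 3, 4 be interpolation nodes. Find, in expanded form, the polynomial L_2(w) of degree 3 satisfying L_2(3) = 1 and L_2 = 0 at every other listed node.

L_2(w) = (w + 4)(w + 3)(w - 4) / [(7)·(6)·(-1)]
       = (w^3 + 3w^2 - 16w - 48) / (-42)

L_2(w) = -(1/42)w^3 - (1/14)w^2 + (8/21)w + 8/7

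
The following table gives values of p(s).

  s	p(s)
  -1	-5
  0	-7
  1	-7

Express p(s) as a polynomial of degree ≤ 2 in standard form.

Build the Lagrange basis polynomials:
L_0(s) = s(s - 1) / [2] = (1/2)s^2 - (1/2)s
L_1(s) = (s + 1)(s - 1) / [-1] = -s^2 + 1
L_2(s) = (s + 1)s / [2] = (1/2)s^2 + (1/2)s
p(s) = (-5)·L_0 + (-7)·L_1 + (-7)·L_2
  (-5)·L_0(s) = -(5/2)s^2 + (5/2)s
  (-7)·L_1(s) = 7s^2 - 7
  (-7)·L_2(s) = -(7/2)s^2 - (7/2)s
Adding term by term: s^2 - s - 7

p(s) = s^2 - s - 7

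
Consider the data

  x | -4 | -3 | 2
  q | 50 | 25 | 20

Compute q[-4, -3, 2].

q[-4,-3] = (25 - 50) / (-3 - (-4)) = -25
q[-3,2] = (20 - 25) / (2 - (-3)) = -1
q[-4,-3,2] = (-1 - (-25)) / (2 - (-4)) = 4

4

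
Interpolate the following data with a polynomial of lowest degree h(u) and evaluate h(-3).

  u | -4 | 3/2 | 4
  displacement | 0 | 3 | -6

L_0(-3) = (-9/2)·(-7)/[(-11/2)·(-8)] = 63/88
L_1(-3) = (1)·(-7)/[(11/2)·(-5/2)] = 28/55
L_2(-3) = (1)·(-9/2)/[(8)·(5/2)] = -9/40
Sum: 0 + 3·(28/55) + (-6)·(-9/40) = 633/220

633/220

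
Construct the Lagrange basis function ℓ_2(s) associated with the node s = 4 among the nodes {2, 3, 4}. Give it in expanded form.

ℓ_2(s) = (s - 2)(s - 3) / [(2)·(1)]
       = (s^2 - 5s + 6) / (2)

ℓ_2(s) = (1/2)s^2 - (5/2)s + 3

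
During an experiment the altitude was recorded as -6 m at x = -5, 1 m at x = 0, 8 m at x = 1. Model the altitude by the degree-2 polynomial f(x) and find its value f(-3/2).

-6

Evaluate each Lagrange basis at x = -3/2:
L_0(-3/2) = (-3/2)·(-5/2)/[(-5)·(-6)] = 1/8
L_1(-3/2) = (7/2)·(-5/2)/[(5)·(-1)] = 7/4
L_2(-3/2) = (7/2)·(-3/2)/[(6)·(1)] = -7/8
Sum: (-6)·(1/8) + 1·(7/4) + 8·(-7/8) = -6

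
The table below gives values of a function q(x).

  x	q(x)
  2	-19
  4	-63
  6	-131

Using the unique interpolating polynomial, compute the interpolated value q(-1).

Using Newton's divided-difference form:
q[2,4] = (-63 - (-19)) / (4 - 2) = -22
q[4,6] = (-131 - (-63)) / (6 - 4) = -34
q[2,4,6] = (-34 - (-22)) / (6 - 2) = -3
q(-1) = -19 + (-22)·(-3) + (-3)·(-3)·(-5) = 2

2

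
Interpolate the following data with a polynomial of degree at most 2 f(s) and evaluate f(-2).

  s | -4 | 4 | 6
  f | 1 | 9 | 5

Evaluate each Lagrange basis at s = -2:
L_0(-2) = (-6)·(-8)/[(-8)·(-10)] = 3/5
L_1(-2) = (2)·(-8)/[(8)·(-2)] = 1
L_2(-2) = (2)·(-6)/[(10)·(2)] = -3/5
Sum: 1·(3/5) + 9·(1) + 5·(-3/5) = 33/5

33/5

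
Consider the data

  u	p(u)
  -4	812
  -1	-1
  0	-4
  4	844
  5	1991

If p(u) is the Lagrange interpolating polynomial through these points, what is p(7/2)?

L_0(7/2) = (9/2)·(7/2)·(-1/2)·(-3/2)/[(-3)·(-4)·(-8)·(-9)] = 7/512
L_1(7/2) = (15/2)·(7/2)·(-1/2)·(-3/2)/[(3)·(-1)·(-5)·(-6)] = -7/32
L_2(7/2) = (15/2)·(9/2)·(-1/2)·(-3/2)/[(4)·(1)·(-4)·(-5)] = 81/256
L_3(7/2) = (15/2)·(9/2)·(7/2)·(-3/2)/[(8)·(5)·(4)·(-1)] = 567/512
L_4(7/2) = (15/2)·(9/2)·(7/2)·(-1/2)/[(9)·(6)·(5)·(1)] = -7/32
Sum: 812·(7/512) + (-1)·(-7/32) + (-4)·(81/256) + 844·(567/512) + 1991·(-7/32) = 8147/16

8147/16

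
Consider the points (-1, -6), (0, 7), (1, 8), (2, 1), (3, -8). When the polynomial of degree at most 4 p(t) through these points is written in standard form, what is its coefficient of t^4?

1/12

The leading coefficient equals the top divided difference p[-1,0,1,2,3].
p[-1,0] = (7 - (-6)) / (0 - (-1)) = 13
p[0,1] = (8 - 7) / (1 - 0) = 1
p[1,2] = (1 - 8) / (2 - 1) = -7
p[2,3] = (-8 - 1) / (3 - 2) = -9
p[-1,0,1] = (1 - 13) / (1 - (-1)) = -6
p[0,1,2] = (-7 - 1) / (2 - 0) = -4
p[1,2,3] = (-9 - (-7)) / (3 - 1) = -1
p[-1,0,1,2] = (-4 - (-6)) / (2 - (-1)) = 2/3
p[0,1,2,3] = (-1 - (-4)) / (3 - 0) = 1
p[-1,0,1,2,3] = (1 - 2/3) / (3 - (-1)) = 1/12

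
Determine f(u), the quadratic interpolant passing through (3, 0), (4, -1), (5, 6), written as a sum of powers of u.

f(u) = 4u^2 - 29u + 51

L_0(u) = (u - 4)(u - 5) / [2] = (1/2)u^2 - (9/2)u + 10
L_1(u) = (u - 3)(u - 5) / [-1] = -u^2 + 8u - 15
L_2(u) = (u - 3)(u - 4) / [2] = (1/2)u^2 - (7/2)u + 6
f(u) = 0·L_0 + (-1)·L_1 + 6·L_2
  0·L_0(u) = 0
  (-1)·L_1(u) = u^2 - 8u + 15
  6·L_2(u) = 3u^2 - 21u + 36
Adding term by term: 4u^2 - 29u + 51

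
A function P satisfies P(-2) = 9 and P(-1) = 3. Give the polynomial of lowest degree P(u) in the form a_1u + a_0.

L_0(u) = (u + 1) / [-1] = -u - 1
L_1(u) = (u + 2) / [1] = u + 2
P(u) = 9·L_0 + 3·L_1
  9·L_0(u) = -9u - 9
  3·L_1(u) = 3u + 6
Adding term by term: -6u - 3

P(u) = -6u - 3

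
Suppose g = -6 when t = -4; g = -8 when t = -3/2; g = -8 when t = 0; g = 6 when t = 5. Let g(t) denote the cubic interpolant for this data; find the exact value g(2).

L_0(2) = (7/2)·(2)·(-3)/[(-5/2)·(-4)·(-9)] = 7/30
L_1(2) = (6)·(2)·(-3)/[(5/2)·(-3/2)·(-13/2)] = -96/65
L_2(2) = (6)·(7/2)·(-3)/[(4)·(3/2)·(-5)] = 21/10
L_3(2) = (6)·(7/2)·(2)/[(9)·(13/2)·(5)] = 28/195
Sum: (-6)·(7/30) + (-8)·(-96/65) + (-8)·(21/10) + 6·(28/195) = -359/65

-359/65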